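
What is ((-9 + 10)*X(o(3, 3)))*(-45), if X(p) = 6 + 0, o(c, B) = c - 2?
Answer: -270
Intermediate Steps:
o(c, B) = -2 + c
X(p) = 6
((-9 + 10)*X(o(3, 3)))*(-45) = ((-9 + 10)*6)*(-45) = (1*6)*(-45) = 6*(-45) = -270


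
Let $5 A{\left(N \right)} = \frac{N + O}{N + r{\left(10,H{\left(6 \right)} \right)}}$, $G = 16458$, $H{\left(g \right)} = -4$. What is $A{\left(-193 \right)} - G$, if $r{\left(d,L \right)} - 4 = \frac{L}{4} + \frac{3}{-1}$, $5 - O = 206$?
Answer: $- \frac{15881576}{965} \approx -16458.0$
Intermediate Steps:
$O = -201$ ($O = 5 - 206 = -201$)
$r{\left(d,L \right)} = 1 + \frac{L}{4}$ ($r{\left(d,L \right)} = 4 + \left(\frac{L}{4} + \frac{3}{-1}\right) = 4 + \left(L \frac{1}{4} + 3 \left(-1\right)\right) = 4 + \left(\frac{L}{4} - 3\right) = 4 + \left(-3 + \frac{L}{4}\right) = 1 + \frac{L}{4}$)
$A{\left(N \right)} = \frac{-201 + N}{5 N}$ ($A{\left(N \right)} = \frac{\left(N - 201\right) \frac{1}{N + \left(1 + \frac{1}{4} \left(-4\right)\right)}}{5} = \frac{\left(-201 + N\right) \frac{1}{N + \left(1 - 1\right)}}{5} = \frac{\left(-201 + N\right) \frac{1}{N + 0}}{5} = \frac{\left(-201 + N\right) \frac{1}{N}}{5} = \frac{\frac{1}{N} \left(-201 + N\right)}{5} = \frac{-201 + N}{5 N}$)
$A{\left(-193 \right)} - G = \frac{-201 - 193}{5 \left(-193\right)} - 16458 = \frac{1}{5} \left(- \frac{1}{193}\right) \left(-394\right) - 16458 = \frac{394}{965} - 16458 = - \frac{15881576}{965}$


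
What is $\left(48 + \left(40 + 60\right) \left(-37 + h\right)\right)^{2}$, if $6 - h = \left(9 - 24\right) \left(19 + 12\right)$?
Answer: $1887728704$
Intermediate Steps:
$h = 471$ ($h = 6 - \left(9 - 24\right) \left(19 + 12\right) = 6 - \left(-15\right) 31 = 6 - -465 = 6 + 465 = 471$)
$\left(48 + \left(40 + 60\right) \left(-37 + h\right)\right)^{2} = \left(48 + \left(40 + 60\right) \left(-37 + 471\right)\right)^{2} = \left(48 + 100 \cdot 434\right)^{2} = \left(48 + 43400\right)^{2} = 43448^{2} = 1887728704$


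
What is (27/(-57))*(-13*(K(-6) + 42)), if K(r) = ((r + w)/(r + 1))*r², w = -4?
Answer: 702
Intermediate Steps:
K(r) = r²*(-4 + r)/(1 + r) (K(r) = ((r - 4)/(r + 1))*r² = ((-4 + r)/(1 + r))*r² = r²*(-4 + r)/(1 + r))
(27/(-57))*(-13*(K(-6) + 42)) = (27/(-57))*(-13*((-6)²*(-4 - 6)/(1 - 6) + 42)) = (27*(-1/57))*(-13*(36*(-10)/(-5) + 42)) = -(-117)*(36*(-⅕)*(-10) + 42)/19 = -(-117)*(72 + 42)/19 = -(-117)*114/19 = -9/19*(-1482) = 702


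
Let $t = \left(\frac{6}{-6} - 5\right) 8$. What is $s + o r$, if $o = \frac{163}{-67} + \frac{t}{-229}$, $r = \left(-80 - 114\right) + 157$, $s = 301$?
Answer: $\frac{5880350}{15343} \approx 383.26$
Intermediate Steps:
$t = -48$ ($t = \left(6 \left(- \frac{1}{6}\right) - 5\right) 8 = \left(-1 - 5\right) 8 = \left(-6\right) 8 = -48$)
$r = -37$ ($r = -194 + 157 = -37$)
$o = - \frac{34111}{15343}$ ($o = \frac{163}{-67} - \frac{48}{-229} = 163 \left(- \frac{1}{67}\right) - - \frac{48}{229} = - \frac{163}{67} + \frac{48}{229} = - \frac{34111}{15343} \approx -2.2232$)
$s + o r = 301 - - \frac{1262107}{15343} = 301 + \frac{1262107}{15343} = \frac{5880350}{15343}$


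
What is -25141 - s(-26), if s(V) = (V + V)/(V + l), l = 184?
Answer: -1986113/79 ≈ -25141.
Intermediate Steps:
s(V) = 2*V/(184 + V) (s(V) = (V + V)/(V + 184) = (2*V)/(184 + V) = 2*V/(184 + V))
-25141 - s(-26) = -25141 - 2*(-26)/(184 - 26) = -25141 - 2*(-26)/158 = -25141 - 1*(-26/79) = -25141 + 26/79 = -1986113/79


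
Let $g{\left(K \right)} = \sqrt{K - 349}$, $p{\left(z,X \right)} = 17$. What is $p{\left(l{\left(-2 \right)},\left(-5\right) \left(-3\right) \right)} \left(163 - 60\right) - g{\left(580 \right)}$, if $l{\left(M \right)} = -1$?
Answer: $1751 - \sqrt{231} \approx 1735.8$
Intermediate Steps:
$g{\left(K \right)} = \sqrt{-349 + K}$ ($g{\left(K \right)} = \sqrt{K - 349} = \sqrt{-349 + K}$)
$p{\left(l{\left(-2 \right)},\left(-5\right) \left(-3\right) \right)} \left(163 - 60\right) - g{\left(580 \right)} = 17 \left(163 - 60\right) - \sqrt{-349 + 580} = 17 \cdot 103 - \sqrt{231} = 1751 - \sqrt{231}$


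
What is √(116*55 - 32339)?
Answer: I*√25959 ≈ 161.12*I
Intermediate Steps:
√(116*55 - 32339) = √(6380 - 32339) = √(-25959) = I*√25959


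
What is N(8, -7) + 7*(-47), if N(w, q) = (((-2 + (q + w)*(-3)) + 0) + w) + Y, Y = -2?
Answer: -328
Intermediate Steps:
N(w, q) = -4 - 3*q - 2*w (N(w, q) = (((-2 + (q + w)*(-3)) + 0) + w) - 2 = (((-2 + (-3*q - 3*w)) + 0) + w) - 2 = (((-2 - 3*q - 3*w) + 0) + w) - 2 = ((-2 - 3*q - 3*w) + w) - 2 = (-2 - 3*q - 2*w) - 2 = -4 - 3*q - 2*w)
N(8, -7) + 7*(-47) = (-4 - 3*(-7) - 2*8) + 7*(-47) = (-4 + 21 - 16) - 329 = 1 - 329 = -328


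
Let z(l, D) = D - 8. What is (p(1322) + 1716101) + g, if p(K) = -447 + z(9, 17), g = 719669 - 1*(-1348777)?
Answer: 3784109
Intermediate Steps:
g = 2068446 (g = 719669 + 1348777 = 2068446)
z(l, D) = -8 + D
p(K) = -438 (p(K) = -447 + (-8 + 17) = -447 + 9 = -438)
(p(1322) + 1716101) + g = (-438 + 1716101) + 2068446 = 1715663 + 2068446 = 3784109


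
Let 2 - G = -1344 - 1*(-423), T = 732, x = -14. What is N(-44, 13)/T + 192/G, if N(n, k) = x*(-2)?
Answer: 41597/168909 ≈ 0.24627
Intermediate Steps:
G = 923 (G = 2 - (-1344 - 1*(-423)) = 2 - (-1344 + 423) = 2 - 1*(-921) = 2 + 921 = 923)
N(n, k) = 28 (N(n, k) = -14*(-2) = 28)
N(-44, 13)/T + 192/G = 28/732 + 192/923 = 28*(1/732) + 192*(1/923) = 7/183 + 192/923 = 41597/168909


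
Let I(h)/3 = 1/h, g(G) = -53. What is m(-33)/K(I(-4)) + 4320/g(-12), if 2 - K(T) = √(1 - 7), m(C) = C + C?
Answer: -25098/265 - 33*I*√6/5 ≈ -94.709 - 16.167*I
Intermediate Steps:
m(C) = 2*C
I(h) = 3/h
K(T) = 2 - I*√6 (K(T) = 2 - √(1 - 7) = 2 - √(-6) = 2 - I*√6)
m(-33)/K(I(-4)) + 4320/g(-12) = (2*(-33))/(2 - I*√6) + 4320/(-53) = -66/(2 - I*√6) + 4320*(-1/53) = -66/(2 - I*√6) - 4320/53 = -4320/53 - 66/(2 - I*√6)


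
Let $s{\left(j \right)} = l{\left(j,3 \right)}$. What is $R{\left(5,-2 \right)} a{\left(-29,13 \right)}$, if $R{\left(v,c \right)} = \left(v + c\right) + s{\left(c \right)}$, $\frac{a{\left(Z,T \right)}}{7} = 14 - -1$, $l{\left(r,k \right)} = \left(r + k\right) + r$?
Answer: $210$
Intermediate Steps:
$l{\left(r,k \right)} = k + 2 r$ ($l{\left(r,k \right)} = \left(k + r\right) + r = k + 2 r$)
$a{\left(Z,T \right)} = 105$ ($a{\left(Z,T \right)} = 7 \left(14 - -1\right) = 7 \left(14 + 1\right) = 7 \cdot 15 = 105$)
$s{\left(j \right)} = 3 + 2 j$
$R{\left(v,c \right)} = 3 + v + 3 c$ ($R{\left(v,c \right)} = \left(v + c\right) + \left(3 + 2 c\right) = \left(c + v\right) + \left(3 + 2 c\right) = 3 + v + 3 c$)
$R{\left(5,-2 \right)} a{\left(-29,13 \right)} = \left(3 + 5 + 3 \left(-2\right)\right) 105 = \left(3 + 5 - 6\right) 105 = 2 \cdot 105 = 210$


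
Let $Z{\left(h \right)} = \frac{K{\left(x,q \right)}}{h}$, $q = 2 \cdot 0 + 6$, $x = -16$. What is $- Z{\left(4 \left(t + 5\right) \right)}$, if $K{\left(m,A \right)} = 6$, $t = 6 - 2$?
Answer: $- \frac{1}{6} \approx -0.16667$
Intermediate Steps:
$t = 4$ ($t = 6 - 2 = 4$)
$q = 6$ ($q = 0 + 6 = 6$)
$Z{\left(h \right)} = \frac{6}{h}$
$- Z{\left(4 \left(t + 5\right) \right)} = - \frac{6}{4 \left(4 + 5\right)} = - \frac{6}{4 \cdot 9} = - \frac{6}{36} = \left(-1\right) \frac{1}{6} = - \frac{1}{6}$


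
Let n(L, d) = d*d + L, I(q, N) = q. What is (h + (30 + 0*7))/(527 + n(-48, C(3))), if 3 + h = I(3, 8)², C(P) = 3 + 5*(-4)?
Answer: 3/64 ≈ 0.046875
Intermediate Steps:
C(P) = -17 (C(P) = 3 - 20 = -17)
n(L, d) = L + d² (n(L, d) = d² + L = L + d²)
h = 6 (h = -3 + 3² = -3 + 9 = 6)
(h + (30 + 0*7))/(527 + n(-48, C(3))) = (6 + (30 + 0*7))/(527 + (-48 + (-17)²)) = (6 + (30 + 0))/(527 + (-48 + 289)) = (6 + 30)/(527 + 241) = 36/768 = 36*(1/768) = 3/64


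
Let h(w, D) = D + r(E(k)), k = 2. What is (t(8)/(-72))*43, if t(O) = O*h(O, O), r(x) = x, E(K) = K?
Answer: -430/9 ≈ -47.778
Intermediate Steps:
h(w, D) = 2 + D (h(w, D) = D + 2 = 2 + D)
t(O) = O*(2 + O)
(t(8)/(-72))*43 = ((8*(2 + 8))/(-72))*43 = -10/9*43 = -430/9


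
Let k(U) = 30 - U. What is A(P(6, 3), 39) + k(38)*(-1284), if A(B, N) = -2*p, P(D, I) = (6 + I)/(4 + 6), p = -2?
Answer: 10276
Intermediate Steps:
P(D, I) = ⅗ + I/10 (P(D, I) = (6 + I)/10 = (6 + I)*(⅒) = ⅗ + I/10)
A(B, N) = 4 (A(B, N) = -2*(-2) = 4)
A(P(6, 3), 39) + k(38)*(-1284) = 4 + (30 - 1*38)*(-1284) = 4 + (30 - 38)*(-1284) = 4 - 8*(-1284) = 4 + 10272 = 10276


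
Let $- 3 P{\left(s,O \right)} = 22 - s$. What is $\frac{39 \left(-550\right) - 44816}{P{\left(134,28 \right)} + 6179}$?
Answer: $- \frac{11694}{1097} \approx -10.66$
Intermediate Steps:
$P{\left(s,O \right)} = - \frac{22}{3} + \frac{s}{3}$ ($P{\left(s,O \right)} = - \frac{22 - s}{3} = - \frac{22}{3} + \frac{s}{3}$)
$\frac{39 \left(-550\right) - 44816}{P{\left(134,28 \right)} + 6179} = \frac{39 \left(-550\right) - 44816}{\left(- \frac{22}{3} + \frac{1}{3} \cdot 134\right) + 6179} = \frac{-21450 - 44816}{\left(- \frac{22}{3} + \frac{134}{3}\right) + 6179} = - \frac{66266}{\frac{112}{3} + 6179} = - \frac{66266}{\frac{18649}{3}} = \left(-66266\right) \frac{3}{18649} = - \frac{11694}{1097}$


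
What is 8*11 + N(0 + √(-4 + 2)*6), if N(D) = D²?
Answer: 16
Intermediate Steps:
8*11 + N(0 + √(-4 + 2)*6) = 8*11 + (0 + √(-4 + 2)*6)² = 88 + (0 + √(-2)*6)² = 88 + (0 + (I*√2)*6)² = 88 + (0 + 6*I*√2)² = 88 + (6*I*√2)² = 88 - 72 = 16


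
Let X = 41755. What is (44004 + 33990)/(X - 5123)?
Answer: 38997/18316 ≈ 2.1291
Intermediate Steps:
(44004 + 33990)/(X - 5123) = (44004 + 33990)/(41755 - 5123) = 77994/36632 = 77994*(1/36632) = 38997/18316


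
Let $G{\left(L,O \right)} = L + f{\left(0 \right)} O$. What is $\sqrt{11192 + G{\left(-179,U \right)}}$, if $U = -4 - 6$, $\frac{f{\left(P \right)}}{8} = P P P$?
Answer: $\sqrt{11013} \approx 104.94$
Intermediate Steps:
$f{\left(P \right)} = 8 P^{3}$ ($f{\left(P \right)} = 8 P P P = 8 P^{2} P = 8 P^{3}$)
$U = -10$ ($U = -4 - 6 = -10$)
$G{\left(L,O \right)} = L$ ($G{\left(L,O \right)} = L + 8 \cdot 0^{3} O = L + 8 \cdot 0 O = L + 0 O = L + 0 = L$)
$\sqrt{11192 + G{\left(-179,U \right)}} = \sqrt{11192 - 179} = \sqrt{11013}$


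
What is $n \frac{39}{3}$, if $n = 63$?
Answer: $819$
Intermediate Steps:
$n \frac{39}{3} = 63 \cdot \frac{39}{3} = 63 \cdot 39 \cdot \frac{1}{3} = 63 \cdot 13 = 819$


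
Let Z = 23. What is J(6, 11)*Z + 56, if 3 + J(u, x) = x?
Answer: 240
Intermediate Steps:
J(u, x) = -3 + x
J(6, 11)*Z + 56 = (-3 + 11)*23 + 56 = 8*23 + 56 = 184 + 56 = 240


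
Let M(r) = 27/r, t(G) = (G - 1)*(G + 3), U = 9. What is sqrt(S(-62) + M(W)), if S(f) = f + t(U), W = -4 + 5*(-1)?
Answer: sqrt(31) ≈ 5.5678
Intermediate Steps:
t(G) = (-1 + G)*(3 + G)
W = -9 (W = -4 - 5 = -9)
S(f) = 96 + f (S(f) = f + (-3 + 9**2 + 2*9) = f + (-3 + 81 + 18) = f + 96 = 96 + f)
sqrt(S(-62) + M(W)) = sqrt((96 - 62) + 27/(-9)) = sqrt(34 + 27*(-1/9)) = sqrt(34 - 3) = sqrt(31)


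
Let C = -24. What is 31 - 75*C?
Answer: 1831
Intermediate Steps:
31 - 75*C = 31 - 75*(-24) = 31 + 1800 = 1831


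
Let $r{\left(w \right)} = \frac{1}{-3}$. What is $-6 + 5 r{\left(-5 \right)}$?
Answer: $- \frac{23}{3} \approx -7.6667$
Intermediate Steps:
$r{\left(w \right)} = - \frac{1}{3}$
$-6 + 5 r{\left(-5 \right)} = -6 + 5 \left(- \frac{1}{3}\right) = -6 - \frac{5}{3} = - \frac{23}{3}$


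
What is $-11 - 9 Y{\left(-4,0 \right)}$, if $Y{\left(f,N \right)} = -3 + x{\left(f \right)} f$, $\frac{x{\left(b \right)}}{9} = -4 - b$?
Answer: $16$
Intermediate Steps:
$x{\left(b \right)} = -36 - 9 b$ ($x{\left(b \right)} = 9 \left(-4 - b\right) = -36 - 9 b$)
$Y{\left(f,N \right)} = -3 + f \left(-36 - 9 f\right)$ ($Y{\left(f,N \right)} = -3 + \left(-36 - 9 f\right) f = -3 + f \left(-36 - 9 f\right)$)
$-11 - 9 Y{\left(-4,0 \right)} = -11 - 9 \left(-3 - - 36 \left(4 - 4\right)\right) = -11 - 9 \left(-3 - \left(-36\right) 0\right) = -11 - 9 \left(-3 + 0\right) = -11 - -27 = -11 + 27 = 16$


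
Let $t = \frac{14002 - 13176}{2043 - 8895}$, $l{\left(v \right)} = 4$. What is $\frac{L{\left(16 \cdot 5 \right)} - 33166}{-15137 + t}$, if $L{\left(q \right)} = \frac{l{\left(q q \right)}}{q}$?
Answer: $\frac{1136265447}{518597750} \approx 2.191$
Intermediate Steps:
$L{\left(q \right)} = \frac{4}{q}$
$t = - \frac{413}{3426}$ ($t = \frac{826}{-6852} = 826 \left(- \frac{1}{6852}\right) = - \frac{413}{3426} \approx -0.12055$)
$\frac{L{\left(16 \cdot 5 \right)} - 33166}{-15137 + t} = \frac{\frac{4}{16 \cdot 5} - 33166}{-15137 - \frac{413}{3426}} = \frac{\frac{4}{80} - 33166}{- \frac{51859775}{3426}} = \left(4 \cdot \frac{1}{80} - 33166\right) \left(- \frac{3426}{51859775}\right) = \left(\frac{1}{20} - 33166\right) \left(- \frac{3426}{51859775}\right) = \left(- \frac{663319}{20}\right) \left(- \frac{3426}{51859775}\right) = \frac{1136265447}{518597750}$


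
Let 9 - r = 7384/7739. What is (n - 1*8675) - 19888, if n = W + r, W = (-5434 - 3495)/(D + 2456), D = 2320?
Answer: -14866225501/520584 ≈ -28557.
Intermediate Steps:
W = -8929/4776 (W = (-5434 - 3495)/(2320 + 2456) = -8929/4776 ≈ -1.8696)
r = 877/109 (r = 9 - 7384/7739 = 9 - 1*104/109 = 9 - 104/109 = 877/109 ≈ 8.0459)
n = 3215291/520584 (n = -8929/4776 + 877/109 = 3215291/520584 ≈ 6.1763)
(n - 1*8675) - 19888 = (3215291/520584 - 1*8675) - 19888 = (3215291/520584 - 8675) - 19888 = -4512850909/520584 - 19888 = -14866225501/520584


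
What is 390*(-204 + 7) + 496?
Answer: -76334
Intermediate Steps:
390*(-204 + 7) + 496 = 390*(-197) + 496 = -76830 + 496 = -76334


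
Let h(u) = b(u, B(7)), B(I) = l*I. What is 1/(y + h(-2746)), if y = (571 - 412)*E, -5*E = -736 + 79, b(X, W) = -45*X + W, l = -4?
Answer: 5/722173 ≈ 6.9235e-6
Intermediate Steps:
B(I) = -4*I
b(X, W) = W - 45*X
h(u) = -28 - 45*u (h(u) = -4*7 - 45*u = -28 - 45*u)
E = 657/5 (E = -(-736 + 79)/5 = -1/5*(-657) = 657/5 ≈ 131.40)
y = 104463/5 (y = (571 - 412)*(657/5) = 159*(657/5) = 104463/5 ≈ 20893.)
1/(y + h(-2746)) = 1/(104463/5 + (-28 - 45*(-2746))) = 1/(104463/5 + (-28 + 123570)) = 1/(104463/5 + 123542) = 1/(722173/5) = 5/722173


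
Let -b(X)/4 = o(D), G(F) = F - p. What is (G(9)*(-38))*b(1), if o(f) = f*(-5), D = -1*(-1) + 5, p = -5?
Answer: -63840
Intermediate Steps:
D = 6 (D = 1 + 5 = 6)
o(f) = -5*f
G(F) = 5 + F (G(F) = F - 1*(-5) = F + 5 = 5 + F)
b(X) = 120 (b(X) = -(-20)*6 = -4*(-30) = 120)
(G(9)*(-38))*b(1) = ((5 + 9)*(-38))*120 = (14*(-38))*120 = -532*120 = -63840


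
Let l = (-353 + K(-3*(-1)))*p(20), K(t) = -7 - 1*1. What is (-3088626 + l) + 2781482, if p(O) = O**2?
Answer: -451544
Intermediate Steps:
K(t) = -8 (K(t) = -7 - 1 = -8)
l = -144400 (l = (-353 - 8)*20**2 = -361*400 = -144400)
(-3088626 + l) + 2781482 = (-3088626 - 144400) + 2781482 = -3233026 + 2781482 = -451544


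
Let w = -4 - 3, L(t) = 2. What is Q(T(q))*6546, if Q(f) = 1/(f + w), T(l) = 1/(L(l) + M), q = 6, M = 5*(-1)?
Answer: -9819/11 ≈ -892.64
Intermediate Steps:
M = -5
w = -7
T(l) = -⅓ (T(l) = 1/(2 - 5) = 1/(-3) = -⅓)
Q(f) = 1/(-7 + f) (Q(f) = 1/(f - 7) = 1/(-7 + f))
Q(T(q))*6546 = 6546/(-7 - ⅓) = 6546/(-22/3) = -3/22*6546 = -9819/11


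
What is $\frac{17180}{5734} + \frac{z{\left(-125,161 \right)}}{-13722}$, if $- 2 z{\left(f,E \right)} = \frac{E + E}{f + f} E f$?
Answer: $\frac{310059467}{78681948} \approx 3.9407$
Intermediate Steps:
$z{\left(f,E \right)} = - \frac{E^{2}}{2}$ ($z{\left(f,E \right)} = - \frac{\frac{E + E}{f + f} E f}{2} = - \frac{\frac{2 E}{2 f} E f}{2} = - \frac{2 E \frac{1}{2 f} E f}{2} = - \frac{\frac{E}{f} E f}{2} = - \frac{\frac{E^{2}}{f} f}{2} = - \frac{E^{2}}{2}$)
$\frac{17180}{5734} + \frac{z{\left(-125,161 \right)}}{-13722} = \frac{17180}{5734} + \frac{\left(- \frac{1}{2}\right) 161^{2}}{-13722} = 17180 \cdot \frac{1}{5734} + \left(- \frac{1}{2}\right) 25921 \left(- \frac{1}{13722}\right) = \frac{8590}{2867} - - \frac{25921}{27444} = \frac{8590}{2867} + \frac{25921}{27444} = \frac{310059467}{78681948}$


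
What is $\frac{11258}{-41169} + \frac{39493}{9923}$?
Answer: $\frac{1514174183}{408519987} \approx 3.7065$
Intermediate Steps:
$\frac{11258}{-41169} + \frac{39493}{9923} = 11258 \left(- \frac{1}{41169}\right) + 39493 \cdot \frac{1}{9923} = - \frac{11258}{41169} + \frac{39493}{9923} = \frac{1514174183}{408519987}$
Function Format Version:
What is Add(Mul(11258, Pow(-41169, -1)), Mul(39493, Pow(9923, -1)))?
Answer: Rational(1514174183, 408519987) ≈ 3.7065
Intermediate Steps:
Add(Mul(11258, Pow(-41169, -1)), Mul(39493, Pow(9923, -1))) = Add(Mul(11258, Rational(-1, 41169)), Mul(39493, Rational(1, 9923))) = Add(Rational(-11258, 41169), Rational(39493, 9923)) = Rational(1514174183, 408519987)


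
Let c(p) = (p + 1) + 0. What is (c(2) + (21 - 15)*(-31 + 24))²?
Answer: 1521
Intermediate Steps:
c(p) = 1 + p (c(p) = (1 + p) + 0 = 1 + p)
(c(2) + (21 - 15)*(-31 + 24))² = ((1 + 2) + (21 - 15)*(-31 + 24))² = (3 + 6*(-7))² = (3 - 42)² = (-39)² = 1521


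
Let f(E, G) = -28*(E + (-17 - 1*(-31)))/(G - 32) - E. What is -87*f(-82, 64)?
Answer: -24621/2 ≈ -12311.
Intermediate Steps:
f(E, G) = -E - 28*(14 + E)/(-32 + G) (f(E, G) = -28*(E + (-17 + 31))/(-32 + G) - E = -28*(E + 14)/(-32 + G) - E = -28*(14 + E)/(-32 + G) - E = -E - 28*(14 + E)/(-32 + G))
-87*f(-82, 64) = -87*(-392 + 4*(-82) - 1*(-82)*64)/(-32 + 64) = -87*(-392 - 328 + 5248)/32 = -87*4528/32 = -87*283/2 = -24621/2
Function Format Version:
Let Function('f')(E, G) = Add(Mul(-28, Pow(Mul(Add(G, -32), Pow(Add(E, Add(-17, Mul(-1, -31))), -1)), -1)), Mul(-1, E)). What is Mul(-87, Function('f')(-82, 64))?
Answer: Rational(-24621, 2) ≈ -12311.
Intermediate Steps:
Function('f')(E, G) = Add(Mul(-1, E), Mul(-28, Pow(Add(-32, G), -1), Add(14, E))) (Function('f')(E, G) = Add(Mul(-28, Pow(Mul(Add(-32, G), Pow(Add(E, Add(-17, 31)), -1)), -1)), Mul(-1, E)) = Add(Mul(-28, Pow(Mul(Add(-32, G), Pow(Add(E, 14), -1)), -1)), Mul(-1, E)) = Add(Mul(-28, Pow(Mul(Add(-32, G), Pow(Add(14, E), -1)), -1)), Mul(-1, E)) = Add(Mul(-28, Pow(Mul(Pow(Add(14, E), -1), Add(-32, G)), -1)), Mul(-1, E)) = Add(Mul(-28, Mul(Pow(Add(-32, G), -1), Add(14, E))), Mul(-1, E)) = Add(Mul(-28, Pow(Add(-32, G), -1), Add(14, E)), Mul(-1, E)) = Add(Mul(-1, E), Mul(-28, Pow(Add(-32, G), -1), Add(14, E))))
Mul(-87, Function('f')(-82, 64)) = Mul(-87, Mul(Pow(Add(-32, 64), -1), Add(-392, Mul(4, -82), Mul(-1, -82, 64)))) = Mul(-87, Mul(Pow(32, -1), Add(-392, -328, 5248))) = Mul(-87, Mul(Rational(1, 32), 4528)) = Mul(-87, Rational(283, 2)) = Rational(-24621, 2)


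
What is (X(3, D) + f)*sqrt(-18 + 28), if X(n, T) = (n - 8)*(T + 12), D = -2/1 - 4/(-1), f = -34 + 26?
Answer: -78*sqrt(10) ≈ -246.66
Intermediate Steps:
f = -8
D = 2 (D = -2*1 - 4*(-1) = -2 + 4 = 2)
X(n, T) = (-8 + n)*(12 + T)
(X(3, D) + f)*sqrt(-18 + 28) = ((-96 - 8*2 + 12*3 + 2*3) - 8)*sqrt(-18 + 28) = ((-96 - 16 + 36 + 6) - 8)*sqrt(10) = (-70 - 8)*sqrt(10) = -78*sqrt(10)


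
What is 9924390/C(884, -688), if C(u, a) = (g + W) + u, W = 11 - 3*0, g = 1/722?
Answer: 37912220/3419 ≈ 11089.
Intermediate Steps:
g = 1/722 ≈ 0.0013850
W = 11 (W = 11 + 0 = 11)
C(u, a) = 7943/722 + u (C(u, a) = (1/722 + 11) + u = 7943/722 + u)
9924390/C(884, -688) = 9924390/(7943/722 + 884) = 9924390/(646191/722) = 9924390*(722/646191) = 37912220/3419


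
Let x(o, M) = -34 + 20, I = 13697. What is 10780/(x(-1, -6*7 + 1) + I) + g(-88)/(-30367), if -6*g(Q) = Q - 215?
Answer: 653330537/831023322 ≈ 0.78618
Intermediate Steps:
g(Q) = 215/6 - Q/6 (g(Q) = -(Q - 215)/6 = -(-215 + Q)/6 = 215/6 - Q/6)
x(o, M) = -14
10780/(x(-1, -6*7 + 1) + I) + g(-88)/(-30367) = 10780/(-14 + 13697) + (215/6 - ⅙*(-88))/(-30367) = 10780/13683 + (215/6 + 44/3)*(-1/30367) = 10780*(1/13683) + (101/2)*(-1/30367) = 10780/13683 - 101/60734 = 653330537/831023322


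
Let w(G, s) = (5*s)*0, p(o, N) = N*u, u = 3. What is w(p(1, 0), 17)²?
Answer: 0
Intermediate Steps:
p(o, N) = 3*N (p(o, N) = N*3 = 3*N)
w(G, s) = 0
w(p(1, 0), 17)² = 0² = 0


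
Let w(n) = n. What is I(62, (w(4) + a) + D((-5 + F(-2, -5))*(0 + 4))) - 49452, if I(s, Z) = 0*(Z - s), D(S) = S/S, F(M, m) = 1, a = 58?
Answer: -49452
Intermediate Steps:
D(S) = 1
I(s, Z) = 0
I(62, (w(4) + a) + D((-5 + F(-2, -5))*(0 + 4))) - 49452 = 0 - 49452 = -49452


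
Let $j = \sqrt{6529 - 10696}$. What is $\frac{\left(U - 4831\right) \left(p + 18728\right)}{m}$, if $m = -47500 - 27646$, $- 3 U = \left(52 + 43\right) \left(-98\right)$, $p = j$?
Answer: $\frac{48533612}{112719} + \frac{5183 i \sqrt{463}}{75146} \approx 430.57 + 1.4841 i$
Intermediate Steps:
$j = 3 i \sqrt{463}$ ($j = \sqrt{-4167} = 3 i \sqrt{463} \approx 64.552 i$)
$p = 3 i \sqrt{463} \approx 64.552 i$
$U = \frac{9310}{3}$ ($U = - \frac{\left(52 + 43\right) \left(-98\right)}{3} = - \frac{95 \left(-98\right)}{3} = \left(- \frac{1}{3}\right) \left(-9310\right) = \frac{9310}{3} \approx 3103.3$)
$m = -75146$
$\frac{\left(U - 4831\right) \left(p + 18728\right)}{m} = \frac{\left(\frac{9310}{3} - 4831\right) \left(3 i \sqrt{463} + 18728\right)}{-75146} = - \frac{5183 \left(18728 + 3 i \sqrt{463}\right)}{3} \left(- \frac{1}{75146}\right) = \left(- \frac{97067224}{3} - 5183 i \sqrt{463}\right) \left(- \frac{1}{75146}\right) = \frac{48533612}{112719} + \frac{5183 i \sqrt{463}}{75146}$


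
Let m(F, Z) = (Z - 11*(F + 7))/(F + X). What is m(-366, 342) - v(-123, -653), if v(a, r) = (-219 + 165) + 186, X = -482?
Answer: -116227/848 ≈ -137.06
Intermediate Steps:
m(F, Z) = (-77 + Z - 11*F)/(-482 + F) (m(F, Z) = (Z - 11*(F + 7))/(F - 482) = (Z - 11*(7 + F))/(-482 + F) = (Z + (-77 - 11*F))/(-482 + F) = (-77 + Z - 11*F)/(-482 + F))
v(a, r) = 132 (v(a, r) = -54 + 186 = 132)
m(-366, 342) - v(-123, -653) = (-77 + 342 - 11*(-366))/(-482 - 366) - 1*132 = (-77 + 342 + 4026)/(-848) - 132 = -1/848*4291 - 132 = -4291/848 - 132 = -116227/848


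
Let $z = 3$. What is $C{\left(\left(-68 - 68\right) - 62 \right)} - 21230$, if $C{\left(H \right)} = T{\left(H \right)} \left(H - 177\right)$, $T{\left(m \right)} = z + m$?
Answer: $51895$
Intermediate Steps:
$T{\left(m \right)} = 3 + m$
$C{\left(H \right)} = \left(-177 + H\right) \left(3 + H\right)$ ($C{\left(H \right)} = \left(3 + H\right) \left(H - 177\right) = \left(3 + H\right) \left(-177 + H\right) = \left(-177 + H\right) \left(3 + H\right)$)
$C{\left(\left(-68 - 68\right) - 62 \right)} - 21230 = \left(-177 - 198\right) \left(3 - 198\right) - 21230 = \left(-375\right) \left(-195\right) - 21230 = 73125 - 21230 = 51895$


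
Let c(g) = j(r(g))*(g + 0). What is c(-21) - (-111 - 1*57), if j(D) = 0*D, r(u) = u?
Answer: 168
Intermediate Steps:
j(D) = 0
c(g) = 0 (c(g) = 0*(g + 0) = 0*g = 0)
c(-21) - (-111 - 1*57) = 0 - (-111 - 1*57) = 0 - (-111 - 57) = 0 - 1*(-168) = 0 + 168 = 168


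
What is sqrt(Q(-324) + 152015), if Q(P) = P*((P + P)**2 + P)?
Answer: I*sqrt(135791905) ≈ 11653.0*I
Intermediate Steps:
Q(P) = P*(P + 4*P**2) (Q(P) = P*((2*P)**2 + P) = P*(4*P**2 + P) = P*(P + 4*P**2))
sqrt(Q(-324) + 152015) = sqrt((-324)**2*(1 + 4*(-324)) + 152015) = sqrt(104976*(1 - 1296) + 152015) = sqrt(104976*(-1295) + 152015) = sqrt(-135943920 + 152015) = sqrt(-135791905) = I*sqrt(135791905)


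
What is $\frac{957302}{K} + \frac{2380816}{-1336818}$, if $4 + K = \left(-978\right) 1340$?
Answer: $- \frac{1099963763155}{437983018158} \approx -2.5114$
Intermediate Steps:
$K = -1310524$ ($K = -4 - 1310520 = -1310524$)
$\frac{957302}{K} + \frac{2380816}{-1336818} = \frac{957302}{-1310524} + \frac{2380816}{-1336818} = 957302 \left(- \frac{1}{1310524}\right) + 2380816 \left(- \frac{1}{1336818}\right) = - \frac{478651}{655262} - \frac{1190408}{668409} = - \frac{1099963763155}{437983018158}$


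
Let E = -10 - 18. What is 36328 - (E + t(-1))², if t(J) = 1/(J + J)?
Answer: 142063/4 ≈ 35516.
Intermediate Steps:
t(J) = 1/(2*J)
E = -28
36328 - (E + t(-1))² = 36328 - (-28 + (½)/(-1))² = 36328 - (-28 + (½)*(-1))² = 36328 - (-28 - ½)² = 36328 - (-57/2)² = 36328 - 1*3249/4 = 36328 - 3249/4 = 142063/4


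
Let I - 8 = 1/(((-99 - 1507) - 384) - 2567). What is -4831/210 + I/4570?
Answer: -239524492/10412745 ≈ -23.003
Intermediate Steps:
I = 36455/4557 (I = 8 + 1/(((-99 - 1507) - 384) - 2567) = 8 + 1/((-1606 - 384) - 2567) = 8 + 1/(-1990 - 2567) = 8 + 1/(-4557) = 8 - 1/4557 = 36455/4557 ≈ 7.9998)
-4831/210 + I/4570 = -4831/210 + (36455/4557)/4570 = -4831*1/210 + (36455/4557)*(1/4570) = -4831/210 + 7291/4165098 = -239524492/10412745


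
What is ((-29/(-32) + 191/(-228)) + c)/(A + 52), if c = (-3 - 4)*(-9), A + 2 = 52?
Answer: 115037/186048 ≈ 0.61832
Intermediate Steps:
A = 50 (A = -2 + 52 = 50)
c = 63 (c = -7*(-9) = 63)
((-29/(-32) + 191/(-228)) + c)/(A + 52) = ((-29/(-32) + 191/(-228)) + 63)/(50 + 52) = ((-29*(-1/32) + 191*(-1/228)) + 63)/102 = ((29/32 - 191/228) + 63)*(1/102) = (125/1824 + 63)*(1/102) = (115037/1824)*(1/102) = 115037/186048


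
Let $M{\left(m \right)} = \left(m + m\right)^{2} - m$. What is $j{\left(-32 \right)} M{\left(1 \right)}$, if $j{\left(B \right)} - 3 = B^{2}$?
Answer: $3081$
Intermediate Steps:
$j{\left(B \right)} = 3 + B^{2}$
$M{\left(m \right)} = - m + 4 m^{2}$ ($M{\left(m \right)} = \left(2 m\right)^{2} - m = 4 m^{2} - m = - m + 4 m^{2}$)
$j{\left(-32 \right)} M{\left(1 \right)} = \left(3 + \left(-32\right)^{2}\right) 1 \left(-1 + 4 \cdot 1\right) = \left(3 + 1024\right) 1 \left(-1 + 4\right) = 1027 \cdot 1 \cdot 3 = 1027 \cdot 3 = 3081$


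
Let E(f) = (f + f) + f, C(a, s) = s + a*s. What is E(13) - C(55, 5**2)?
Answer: -1361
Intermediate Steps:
E(f) = 3*f (E(f) = 2*f + f = 3*f)
E(13) - C(55, 5**2) = 3*13 - 5**2*(1 + 55) = 39 - 25*56 = 39 - 1*1400 = 39 - 1400 = -1361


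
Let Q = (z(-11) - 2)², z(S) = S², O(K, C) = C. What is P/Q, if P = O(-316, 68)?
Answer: 4/833 ≈ 0.0048019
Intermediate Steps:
P = 68
Q = 14161 (Q = ((-11)² - 2)² = (121 - 2)² = 119² = 14161)
P/Q = 68/14161 = 68*(1/14161) = 4/833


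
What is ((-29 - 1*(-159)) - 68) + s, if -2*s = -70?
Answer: 97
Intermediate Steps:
s = 35 (s = -1/2*(-70) = 35)
((-29 - 1*(-159)) - 68) + s = ((-29 - 1*(-159)) - 68) + 35 = ((-29 + 159) - 68) + 35 = (130 - 68) + 35 = 62 + 35 = 97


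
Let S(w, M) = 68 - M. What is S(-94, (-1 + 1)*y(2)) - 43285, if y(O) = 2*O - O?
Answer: -43217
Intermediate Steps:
y(O) = O
S(-94, (-1 + 1)*y(2)) - 43285 = (68 - (-1 + 1)*2) - 43285 = (68 - 0*2) - 43285 = (68 - 1*0) - 43285 = (68 + 0) - 43285 = 68 - 43285 = -43217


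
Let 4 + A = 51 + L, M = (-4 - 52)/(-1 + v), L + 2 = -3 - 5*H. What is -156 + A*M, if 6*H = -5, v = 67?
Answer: -19322/99 ≈ -195.17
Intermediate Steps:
H = -⅚ (H = (⅙)*(-5) = -⅚ ≈ -0.83333)
L = -⅚ (L = -2 + (-3 - 5*(-⅚)) = -2 + (-3 + 25/6) = -2 + 7/6 = -⅚ ≈ -0.83333)
M = -28/33 (M = (-4 - 52)/(-1 + 67) = -56/66 = -56*1/66 = -28/33 ≈ -0.84848)
A = 277/6 (A = -4 + (51 - ⅚) = -4 + 301/6 = 277/6 ≈ 46.167)
-156 + A*M = -156 + (277/6)*(-28/33) = -156 - 3878/99 = -19322/99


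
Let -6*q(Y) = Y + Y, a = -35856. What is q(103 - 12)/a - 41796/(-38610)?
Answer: 83322697/76911120 ≈ 1.0834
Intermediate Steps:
q(Y) = -Y/3 (q(Y) = -(Y + Y)/6 = -Y/3)
q(103 - 12)/a - 41796/(-38610) = -(103 - 12)/3/(-35856) - 41796/(-38610) = -1/3*91*(-1/35856) - 41796*(-1/38610) = -91/3*(-1/35856) + 774/715 = 91/107568 + 774/715 = 83322697/76911120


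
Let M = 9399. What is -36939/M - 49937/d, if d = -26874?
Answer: -174446941/84196242 ≈ -2.0719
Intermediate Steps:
-36939/M - 49937/d = -36939/9399 - 49937/(-26874) = -36939*1/9399 - 49937*(-1/26874) = -12313/3133 + 49937/26874 = -174446941/84196242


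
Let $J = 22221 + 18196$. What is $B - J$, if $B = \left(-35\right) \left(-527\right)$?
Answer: $-21972$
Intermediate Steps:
$J = 40417$
$B = 18445$
$B - J = 18445 - 40417 = -21972$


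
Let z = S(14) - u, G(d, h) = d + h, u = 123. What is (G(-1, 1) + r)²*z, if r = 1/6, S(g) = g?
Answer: -109/36 ≈ -3.0278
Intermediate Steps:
r = ⅙ ≈ 0.16667
z = -109 (z = 14 - 1*123 = 14 - 123 = -109)
(G(-1, 1) + r)²*z = ((-1 + 1) + ⅙)²*(-109) = (0 + ⅙)²*(-109) = (⅙)²*(-109) = (1/36)*(-109) = -109/36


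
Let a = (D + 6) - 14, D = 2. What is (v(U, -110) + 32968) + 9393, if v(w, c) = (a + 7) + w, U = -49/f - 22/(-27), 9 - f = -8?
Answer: 19443209/459 ≈ 42360.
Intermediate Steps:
f = 17 (f = 9 - 1*(-8) = 9 + 8 = 17)
U = -949/459 (U = -49/17 - 22/(-27) = -49*1/17 - 22*(-1/27) = -49/17 + 22/27 = -949/459 ≈ -2.0675)
a = -6 (a = (2 + 6) - 14 = 8 - 14 = -6)
v(w, c) = 1 + w (v(w, c) = (-6 + 7) + w = 1 + w)
(v(U, -110) + 32968) + 9393 = ((1 - 949/459) + 32968) + 9393 = (-490/459 + 32968) + 9393 = 15131822/459 + 9393 = 19443209/459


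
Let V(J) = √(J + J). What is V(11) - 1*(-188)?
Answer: 188 + √22 ≈ 192.69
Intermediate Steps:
V(J) = √2*√J (V(J) = √(2*J) = √2*√J)
V(11) - 1*(-188) = √2*√11 - 1*(-188) = √22 + 188 = 188 + √22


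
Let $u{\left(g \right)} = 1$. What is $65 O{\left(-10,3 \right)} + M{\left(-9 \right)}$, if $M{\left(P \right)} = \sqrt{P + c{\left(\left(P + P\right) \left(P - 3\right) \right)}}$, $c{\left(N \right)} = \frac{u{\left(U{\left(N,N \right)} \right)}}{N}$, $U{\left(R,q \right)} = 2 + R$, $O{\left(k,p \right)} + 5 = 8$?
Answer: $195 + \frac{i \sqrt{11658}}{36} \approx 195.0 + 2.9992 i$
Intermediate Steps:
$O{\left(k,p \right)} = 3$ ($O{\left(k,p \right)} = -5 + 8 = 3$)
$c{\left(N \right)} = \frac{1}{N}$ ($c{\left(N \right)} = 1 \frac{1}{N} = \frac{1}{N}$)
$M{\left(P \right)} = \sqrt{P + \frac{1}{2 P \left(-3 + P\right)}}$ ($M{\left(P \right)} = \sqrt{P + \frac{1}{\left(P + P\right) \left(P - 3\right)}} = \sqrt{P + \frac{1}{2 P \left(-3 + P\right)}}$)
$65 O{\left(-10,3 \right)} + M{\left(-9 \right)} = 65 \cdot 3 + \frac{\sqrt{4 \left(-9\right) + \frac{2}{\left(-9\right) \left(-3 - 9\right)}}}{2} = 195 + \frac{\sqrt{-36 + 2 \left(- \frac{1}{9}\right) \frac{1}{-12}}}{2} = 195 + \frac{\sqrt{-36 + 2 \left(- \frac{1}{9}\right) \left(- \frac{1}{12}\right)}}{2} = 195 + \frac{\sqrt{-36 + \frac{1}{54}}}{2} = 195 + \frac{\sqrt{- \frac{1943}{54}}}{2} = 195 + \frac{\frac{1}{18} i \sqrt{11658}}{2} = 195 + \frac{i \sqrt{11658}}{36}$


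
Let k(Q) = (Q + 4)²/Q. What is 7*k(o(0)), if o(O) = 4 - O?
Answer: 112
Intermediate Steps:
k(Q) = (4 + Q)²/Q
7*k(o(0)) = 7*((4 + (4 - 1*0))²/(4 - 1*0)) = 7*((4 + (4 + 0))²/(4 + 0)) = 7*((4 + 4)²/4) = 7*((¼)*8²) = 7*((¼)*64) = 7*16 = 112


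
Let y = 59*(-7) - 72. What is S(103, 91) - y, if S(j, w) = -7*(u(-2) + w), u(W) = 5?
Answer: -187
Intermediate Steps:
y = -485 (y = -413 - 72 = -485)
S(j, w) = -35 - 7*w (S(j, w) = -7*(5 + w) = -35 - 7*w)
S(103, 91) - y = (-35 - 7*91) - 1*(-485) = (-35 - 637) + 485 = -672 + 485 = -187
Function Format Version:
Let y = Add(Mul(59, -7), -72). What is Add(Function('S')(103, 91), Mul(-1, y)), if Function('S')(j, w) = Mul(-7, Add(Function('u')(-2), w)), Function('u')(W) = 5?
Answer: -187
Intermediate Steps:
y = -485 (y = Add(-413, -72) = -485)
Function('S')(j, w) = Add(-35, Mul(-7, w)) (Function('S')(j, w) = Mul(-7, Add(5, w)) = Add(-35, Mul(-7, w)))
Add(Function('S')(103, 91), Mul(-1, y)) = Add(Add(-35, Mul(-7, 91)), Mul(-1, -485)) = Add(Add(-35, -637), 485) = Add(-672, 485) = -187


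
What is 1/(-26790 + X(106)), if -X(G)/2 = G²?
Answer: -1/49262 ≈ -2.0300e-5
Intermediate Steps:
X(G) = -2*G²
1/(-26790 + X(106)) = 1/(-26790 - 2*106²) = 1/(-26790 - 2*11236) = 1/(-26790 - 22472) = 1/(-49262) = -1/49262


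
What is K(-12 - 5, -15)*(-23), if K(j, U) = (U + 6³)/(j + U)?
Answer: 4623/32 ≈ 144.47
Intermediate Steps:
K(j, U) = (216 + U)/(U + j) (K(j, U) = (U + 216)/(U + j) = (216 + U)/(U + j))
K(-12 - 5, -15)*(-23) = ((216 - 15)/(-15 + (-12 - 5)))*(-23) = (201/(-15 - 17))*(-23) = (201/(-32))*(-23) = -1/32*201*(-23) = -201/32*(-23) = 4623/32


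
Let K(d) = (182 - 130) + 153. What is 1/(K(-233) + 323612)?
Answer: 1/323817 ≈ 3.0882e-6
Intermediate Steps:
K(d) = 205 (K(d) = 52 + 153 = 205)
1/(K(-233) + 323612) = 1/(205 + 323612) = 1/323817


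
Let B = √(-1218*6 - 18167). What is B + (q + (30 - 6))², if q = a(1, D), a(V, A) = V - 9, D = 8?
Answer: 256 + 5*I*√1019 ≈ 256.0 + 159.61*I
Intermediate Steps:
a(V, A) = -9 + V
q = -8 (q = -9 + 1 = -8)
B = 5*I*√1019 (B = √(-7308 - 18167) = √(-25475) = 5*I*√1019 ≈ 159.61*I)
B + (q + (30 - 6))² = 5*I*√1019 + (-8 + (30 - 6))² = 5*I*√1019 + (-8 + 24)² = 5*I*√1019 + 16² = 5*I*√1019 + 256 = 256 + 5*I*√1019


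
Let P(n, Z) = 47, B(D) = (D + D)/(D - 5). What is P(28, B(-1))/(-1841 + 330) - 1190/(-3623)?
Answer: 1627809/5474353 ≈ 0.29735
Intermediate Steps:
B(D) = 2*D/(-5 + D) (B(D) = (2*D)/(-5 + D) = 2*D/(-5 + D))
P(28, B(-1))/(-1841 + 330) - 1190/(-3623) = 47/(-1841 + 330) - 1190/(-3623) = 47/(-1511) - 1190*(-1/3623) = 47*(-1/1511) + 1190/3623 = -47/1511 + 1190/3623 = 1627809/5474353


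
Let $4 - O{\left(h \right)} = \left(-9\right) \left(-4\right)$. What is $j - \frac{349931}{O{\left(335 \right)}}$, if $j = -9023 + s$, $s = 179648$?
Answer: $\frac{5809931}{32} \approx 1.8156 \cdot 10^{5}$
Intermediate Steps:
$O{\left(h \right)} = -32$ ($O{\left(h \right)} = 4 - \left(-9\right) \left(-4\right) = 4 - 36 = -32$)
$j = 170625$ ($j = -9023 + 179648 = 170625$)
$j - \frac{349931}{O{\left(335 \right)}} = 170625 - \frac{349931}{-32} = 170625 - 349931 \left(- \frac{1}{32}\right) = 170625 - - \frac{349931}{32} = 170625 + \frac{349931}{32} = \frac{5809931}{32}$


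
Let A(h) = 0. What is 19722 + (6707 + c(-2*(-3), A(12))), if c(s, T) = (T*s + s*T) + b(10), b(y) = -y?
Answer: 26419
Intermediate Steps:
c(s, T) = -10 + 2*T*s (c(s, T) = (T*s + s*T) - 1*10 = (T*s + T*s) - 10 = 2*T*s - 10 = -10 + 2*T*s)
19722 + (6707 + c(-2*(-3), A(12))) = 19722 + (6707 + (-10 + 2*0*(-2*(-3)))) = 19722 + (6707 + (-10 + 2*0*6)) = 19722 + (6707 + (-10 + 0)) = 19722 + (6707 - 10) = 19722 + 6697 = 26419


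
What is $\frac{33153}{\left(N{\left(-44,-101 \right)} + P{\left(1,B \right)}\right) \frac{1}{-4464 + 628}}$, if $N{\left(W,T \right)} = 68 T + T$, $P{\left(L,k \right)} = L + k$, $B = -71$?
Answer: $\frac{127174908}{7039} \approx 18067.0$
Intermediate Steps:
$N{\left(W,T \right)} = 69 T$
$\frac{33153}{\left(N{\left(-44,-101 \right)} + P{\left(1,B \right)}\right) \frac{1}{-4464 + 628}} = \frac{33153}{\left(69 \left(-101\right) + \left(1 - 71\right)\right) \frac{1}{-4464 + 628}} = \frac{33153}{\left(-6969 - 70\right) \frac{1}{-3836}} = \frac{33153}{\left(-7039\right) \left(- \frac{1}{3836}\right)} = \frac{33153}{\frac{7039}{3836}} = 33153 \cdot \frac{3836}{7039} = \frac{127174908}{7039}$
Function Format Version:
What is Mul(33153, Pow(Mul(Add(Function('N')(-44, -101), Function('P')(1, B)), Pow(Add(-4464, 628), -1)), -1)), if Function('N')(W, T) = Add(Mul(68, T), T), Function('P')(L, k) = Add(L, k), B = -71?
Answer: Rational(127174908, 7039) ≈ 18067.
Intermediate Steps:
Function('N')(W, T) = Mul(69, T)
Mul(33153, Pow(Mul(Add(Function('N')(-44, -101), Function('P')(1, B)), Pow(Add(-4464, 628), -1)), -1)) = Mul(33153, Pow(Mul(Add(Mul(69, -101), Add(1, -71)), Pow(Add(-4464, 628), -1)), -1)) = Mul(33153, Pow(Mul(Add(-6969, -70), Pow(-3836, -1)), -1)) = Mul(33153, Pow(Mul(-7039, Rational(-1, 3836)), -1)) = Mul(33153, Pow(Rational(7039, 3836), -1)) = Mul(33153, Rational(3836, 7039)) = Rational(127174908, 7039)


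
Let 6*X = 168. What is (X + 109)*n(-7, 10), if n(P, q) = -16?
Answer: -2192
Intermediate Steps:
X = 28 (X = (⅙)*168 = 28)
(X + 109)*n(-7, 10) = (28 + 109)*(-16) = 137*(-16) = -2192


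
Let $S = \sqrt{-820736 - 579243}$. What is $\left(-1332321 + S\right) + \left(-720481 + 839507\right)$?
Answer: $-1213295 + 7 i \sqrt{28571} \approx -1.2133 \cdot 10^{6} + 1183.2 i$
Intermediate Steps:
$S = 7 i \sqrt{28571}$ ($S = \sqrt{-1399979} = 7 i \sqrt{28571} \approx 1183.2 i$)
$\left(-1332321 + S\right) + \left(-720481 + 839507\right) = \left(-1332321 + 7 i \sqrt{28571}\right) + \left(-720481 + 839507\right) = \left(-1332321 + 7 i \sqrt{28571}\right) + 119026 = -1213295 + 7 i \sqrt{28571}$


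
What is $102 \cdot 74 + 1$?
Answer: $7549$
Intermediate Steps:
$102 \cdot 74 + 1 = 7548 + 1 = 7549$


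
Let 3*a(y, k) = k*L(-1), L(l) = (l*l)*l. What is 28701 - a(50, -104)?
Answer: 85999/3 ≈ 28666.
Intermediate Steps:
L(l) = l³ (L(l) = l²*l = l³)
a(y, k) = -k/3 (a(y, k) = (k*(-1)³)/3 = (k*(-1))/3 = (-k)/3 = -k/3)
28701 - a(50, -104) = 28701 - (-1)*(-104)/3 = 28701 - 1*104/3 = 28701 - 104/3 = 85999/3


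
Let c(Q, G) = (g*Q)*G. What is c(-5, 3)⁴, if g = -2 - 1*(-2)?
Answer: 0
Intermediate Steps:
g = 0 (g = -2 + 2 = 0)
c(Q, G) = 0 (c(Q, G) = (0*Q)*G = 0*G = 0)
c(-5, 3)⁴ = 0⁴ = 0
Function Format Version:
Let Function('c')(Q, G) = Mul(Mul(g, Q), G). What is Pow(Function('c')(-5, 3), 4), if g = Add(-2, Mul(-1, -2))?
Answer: 0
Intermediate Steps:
g = 0 (g = Add(-2, 2) = 0)
Function('c')(Q, G) = 0 (Function('c')(Q, G) = Mul(Mul(0, Q), G) = Mul(0, G) = 0)
Pow(Function('c')(-5, 3), 4) = Pow(0, 4) = 0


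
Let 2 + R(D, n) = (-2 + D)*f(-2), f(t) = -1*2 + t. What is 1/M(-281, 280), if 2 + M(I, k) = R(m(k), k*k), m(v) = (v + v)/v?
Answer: -¼ ≈ -0.25000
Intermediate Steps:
f(t) = -2 + t
m(v) = 2 (m(v) = (2*v)/v = 2)
R(D, n) = 6 - 4*D (R(D, n) = -2 + (-2 + D)*(-2 - 2) = -2 + (-2 + D)*(-4) = -2 + (8 - 4*D) = 6 - 4*D)
M(I, k) = -4 (M(I, k) = -2 + (6 - 4*2) = -2 + (6 - 8) = -2 - 2 = -4)
1/M(-281, 280) = 1/(-4) = -¼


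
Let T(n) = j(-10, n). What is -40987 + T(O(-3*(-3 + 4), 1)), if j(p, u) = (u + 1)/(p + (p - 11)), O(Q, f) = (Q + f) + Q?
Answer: -1270593/31 ≈ -40987.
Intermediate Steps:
O(Q, f) = f + 2*Q
j(p, u) = (1 + u)/(-11 + 2*p) (j(p, u) = (1 + u)/(p + (-11 + p)) = (1 + u)/(-11 + 2*p))
T(n) = -1/31 - n/31 (T(n) = (1 + n)/(-11 + 2*(-10)) = (1 + n)/(-11 - 20) = (1 + n)/(-31) = -(1 + n)/31 = -1/31 - n/31)
-40987 + T(O(-3*(-3 + 4), 1)) = -40987 + (-1/31 - (1 + 2*(-3*(-3 + 4)))/31) = -40987 + (-1/31 - (1 + 2*(-3*1))/31) = -40987 + (-1/31 - (1 + 2*(-3))/31) = -40987 + (-1/31 - (1 - 6)/31) = -40987 + (-1/31 - 1/31*(-5)) = -40987 + (-1/31 + 5/31) = -40987 + 4/31 = -1270593/31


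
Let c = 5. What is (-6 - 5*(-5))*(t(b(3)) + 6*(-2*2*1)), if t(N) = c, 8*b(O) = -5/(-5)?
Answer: -361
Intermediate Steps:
b(O) = 1/8 (b(O) = (-5/(-5))/8 = (-5*(-1/5))/8 = (1/8)*1 = 1/8)
t(N) = 5
(-6 - 5*(-5))*(t(b(3)) + 6*(-2*2*1)) = (-6 - 5*(-5))*(5 + 6*(-2*2*1)) = (-6 + 25)*(5 + 6*(-4*1)) = 19*(5 + 6*(-4)) = 19*(5 - 24) = 19*(-19) = -361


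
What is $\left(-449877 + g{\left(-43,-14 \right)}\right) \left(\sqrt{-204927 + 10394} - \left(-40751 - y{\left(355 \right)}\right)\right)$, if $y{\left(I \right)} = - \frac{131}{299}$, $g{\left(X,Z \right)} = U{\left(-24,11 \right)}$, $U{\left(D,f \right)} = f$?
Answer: $- \frac{5481355387988}{299} - 449866 i \sqrt{194533} \approx -1.8332 \cdot 10^{10} - 1.9842 \cdot 10^{8} i$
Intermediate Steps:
$g{\left(X,Z \right)} = 11$
$y{\left(I \right)} = - \frac{131}{299}$ ($y{\left(I \right)} = \left(-131\right) \frac{1}{299} = - \frac{131}{299}$)
$\left(-449877 + g{\left(-43,-14 \right)}\right) \left(\sqrt{-204927 + 10394} - \left(-40751 - y{\left(355 \right)}\right)\right) = \left(-449877 + 11\right) \left(\sqrt{-204927 + 10394} + \left(\left(60823 - \frac{131}{299}\right) - 20072\right)\right) = - 449866 \left(\sqrt{-194533} + \left(\frac{18185946}{299} - 20072\right)\right) = - 449866 \left(i \sqrt{194533} + \frac{12184418}{299}\right) = - 449866 \left(\frac{12184418}{299} + i \sqrt{194533}\right) = - \frac{5481355387988}{299} - 449866 i \sqrt{194533}$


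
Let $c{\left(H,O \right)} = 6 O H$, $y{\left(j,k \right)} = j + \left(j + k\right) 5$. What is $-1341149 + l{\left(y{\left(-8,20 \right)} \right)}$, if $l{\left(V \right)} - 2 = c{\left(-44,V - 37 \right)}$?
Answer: $-1345107$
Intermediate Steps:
$y{\left(j,k \right)} = 5 k + 6 j$ ($y{\left(j,k \right)} = j + \left(5 j + 5 k\right) = 5 k + 6 j$)
$c{\left(H,O \right)} = 6 H O$
$l{\left(V \right)} = 9770 - 264 V$ ($l{\left(V \right)} = 2 + 6 \left(-44\right) \left(V - 37\right) = 2 + 6 \left(-44\right) \left(-37 + V\right) = 2 - \left(-9768 + 264 V\right) = 9770 - 264 V$)
$-1341149 + l{\left(y{\left(-8,20 \right)} \right)} = -1341149 + \left(9770 - 264 \left(5 \cdot 20 + 6 \left(-8\right)\right)\right) = -1341149 + \left(9770 - 264 \left(100 - 48\right)\right) = -1341149 + \left(9770 - 13728\right) = -1341149 - 3958 = -1345107$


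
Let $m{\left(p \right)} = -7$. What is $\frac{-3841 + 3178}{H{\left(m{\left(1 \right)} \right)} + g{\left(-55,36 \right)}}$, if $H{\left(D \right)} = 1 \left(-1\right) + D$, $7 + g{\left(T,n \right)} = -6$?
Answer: $\frac{221}{7} \approx 31.571$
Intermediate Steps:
$g{\left(T,n \right)} = -13$ ($g{\left(T,n \right)} = -7 - 6 = -13$)
$H{\left(D \right)} = -1 + D$
$\frac{-3841 + 3178}{H{\left(m{\left(1 \right)} \right)} + g{\left(-55,36 \right)}} = \frac{-3841 + 3178}{\left(-1 - 7\right) - 13} = - \frac{663}{-8 - 13} = - \frac{663}{-21} = \left(-663\right) \left(- \frac{1}{21}\right) = \frac{221}{7}$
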